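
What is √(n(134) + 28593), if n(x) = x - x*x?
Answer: √10771 ≈ 103.78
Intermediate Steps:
n(x) = x - x²
√(n(134) + 28593) = √(134*(1 - 1*134) + 28593) = √(134*(1 - 134) + 28593) = √(134*(-133) + 28593) = √(-17822 + 28593) = √10771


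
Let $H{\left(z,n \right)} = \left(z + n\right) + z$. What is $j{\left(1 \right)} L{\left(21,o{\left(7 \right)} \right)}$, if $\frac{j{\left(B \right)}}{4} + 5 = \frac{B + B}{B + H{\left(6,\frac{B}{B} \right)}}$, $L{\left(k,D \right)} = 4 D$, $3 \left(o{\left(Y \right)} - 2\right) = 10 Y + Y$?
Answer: $- \frac{45152}{21} \approx -2150.1$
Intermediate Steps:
$o{\left(Y \right)} = 2 + \frac{11 Y}{3}$ ($o{\left(Y \right)} = 2 + \frac{10 Y + Y}{3} = 2 + \frac{11 Y}{3}$)
$H{\left(z,n \right)} = n + 2 z$ ($H{\left(z,n \right)} = \left(n + z\right) + z = n + 2 z$)
$j{\left(B \right)} = -20 + \frac{8 B}{13 + B}$ ($j{\left(B \right)} = -20 + 4 \frac{B + B}{B + \left(\frac{B}{B} + 2 \cdot 6\right)} = -20 + 4 \frac{2 B}{B + \left(1 + 12\right)} = -20 + 4 \frac{2 B}{B + 13} = -20 + 4 \frac{2 B}{13 + B} = -20 + \frac{8 B}{13 + B}$)
$j{\left(1 \right)} L{\left(21,o{\left(7 \right)} \right)} = \frac{4 \left(-65 - 3\right)}{13 + 1} \cdot 4 \left(2 + \frac{11}{3} \cdot 7\right) = \frac{4 \left(-65 - 3\right)}{14} \cdot 4 \left(2 + \frac{77}{3}\right) = 4 \cdot \frac{1}{14} \left(-68\right) 4 \cdot \frac{83}{3} = \left(- \frac{136}{7}\right) \frac{332}{3} = - \frac{45152}{21}$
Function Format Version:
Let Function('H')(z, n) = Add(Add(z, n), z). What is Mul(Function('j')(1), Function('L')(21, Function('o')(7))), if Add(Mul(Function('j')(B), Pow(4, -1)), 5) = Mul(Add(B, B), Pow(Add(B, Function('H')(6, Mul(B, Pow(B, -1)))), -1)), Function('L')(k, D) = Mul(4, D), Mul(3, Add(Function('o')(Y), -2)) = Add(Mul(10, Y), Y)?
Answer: Rational(-45152, 21) ≈ -2150.1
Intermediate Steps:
Function('o')(Y) = Add(2, Mul(Rational(11, 3), Y)) (Function('o')(Y) = Add(2, Mul(Rational(1, 3), Add(Mul(10, Y), Y))) = Add(2, Mul(Rational(1, 3), Mul(11, Y))) = Add(2, Mul(Rational(11, 3), Y)))
Function('H')(z, n) = Add(n, Mul(2, z)) (Function('H')(z, n) = Add(Add(n, z), z) = Add(n, Mul(2, z)))
Function('j')(B) = Add(-20, Mul(8, B, Pow(Add(13, B), -1))) (Function('j')(B) = Add(-20, Mul(4, Mul(Add(B, B), Pow(Add(B, Add(Mul(B, Pow(B, -1)), Mul(2, 6))), -1)))) = Add(-20, Mul(4, Mul(Mul(2, B), Pow(Add(B, Add(1, 12)), -1)))) = Add(-20, Mul(4, Mul(Mul(2, B), Pow(Add(B, 13), -1)))) = Add(-20, Mul(4, Mul(Mul(2, B), Pow(Add(13, B), -1)))) = Add(-20, Mul(4, Mul(2, B, Pow(Add(13, B), -1)))) = Add(-20, Mul(8, B, Pow(Add(13, B), -1))))
Mul(Function('j')(1), Function('L')(21, Function('o')(7))) = Mul(Mul(4, Pow(Add(13, 1), -1), Add(-65, Mul(-3, 1))), Mul(4, Add(2, Mul(Rational(11, 3), 7)))) = Mul(Mul(4, Pow(14, -1), Add(-65, -3)), Mul(4, Add(2, Rational(77, 3)))) = Mul(Mul(4, Rational(1, 14), -68), Mul(4, Rational(83, 3))) = Mul(Rational(-136, 7), Rational(332, 3)) = Rational(-45152, 21)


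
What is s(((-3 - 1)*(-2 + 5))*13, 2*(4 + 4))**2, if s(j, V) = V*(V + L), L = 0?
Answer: 65536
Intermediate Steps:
s(j, V) = V**2 (s(j, V) = V*(V + 0) = V*V = V**2)
s(((-3 - 1)*(-2 + 5))*13, 2*(4 + 4))**2 = ((2*(4 + 4))**2)**2 = ((2*8)**2)**2 = (16**2)**2 = 256**2 = 65536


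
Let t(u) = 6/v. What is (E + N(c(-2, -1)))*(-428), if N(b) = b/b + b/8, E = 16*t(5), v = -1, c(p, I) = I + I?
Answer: 40767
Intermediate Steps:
c(p, I) = 2*I
t(u) = -6 (t(u) = 6/(-1) = 6*(-1) = -6)
E = -96 (E = 16*(-6) = -96)
N(b) = 1 + b/8 (N(b) = 1 + b*(⅛) = 1 + b/8)
(E + N(c(-2, -1)))*(-428) = (-96 + (1 + (2*(-1))/8))*(-428) = (-96 + (1 + (⅛)*(-2)))*(-428) = (-96 + (1 - ¼))*(-428) = (-96 + ¾)*(-428) = -381/4*(-428) = 40767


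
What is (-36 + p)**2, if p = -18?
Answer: 2916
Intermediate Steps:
(-36 + p)**2 = (-36 - 18)**2 = (-54)**2 = 2916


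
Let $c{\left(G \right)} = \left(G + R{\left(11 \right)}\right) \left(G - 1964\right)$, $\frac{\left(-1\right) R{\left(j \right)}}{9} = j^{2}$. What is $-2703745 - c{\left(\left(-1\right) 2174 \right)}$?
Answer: $-16206039$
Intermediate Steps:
$R{\left(j \right)} = - 9 j^{2}$
$c{\left(G \right)} = \left(-1964 + G\right) \left(-1089 + G\right)$ ($c{\left(G \right)} = \left(G - 9 \cdot 11^{2}\right) \left(G - 1964\right) = \left(G - 1089\right) \left(-1964 + G\right) = \left(-1089 + G\right) \left(-1964 + G\right) = \left(-1964 + G\right) \left(-1089 + G\right)$)
$-2703745 - c{\left(\left(-1\right) 2174 \right)} = -2703745 - \left(2138796 + \left(\left(-1\right) 2174\right)^{2} - 3053 \left(\left(-1\right) 2174\right)\right) = -2703745 - \left(2138796 + \left(-2174\right)^{2} - -6637222\right) = -2703745 - \left(2138796 + 4726276 + 6637222\right) = -2703745 - 13502294 = -16206039$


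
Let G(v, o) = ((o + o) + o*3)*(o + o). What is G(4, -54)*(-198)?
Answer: -5773680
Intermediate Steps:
G(v, o) = 10*o**2 (G(v, o) = (2*o + 3*o)*(2*o) = (5*o)*(2*o) = 10*o**2)
G(4, -54)*(-198) = (10*(-54)**2)*(-198) = (10*2916)*(-198) = 29160*(-198) = -5773680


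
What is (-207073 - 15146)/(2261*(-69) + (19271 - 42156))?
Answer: 222219/178894 ≈ 1.2422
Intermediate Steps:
(-207073 - 15146)/(2261*(-69) + (19271 - 42156)) = -222219/(-156009 - 22885) = -222219/(-178894) = -222219*(-1/178894) = 222219/178894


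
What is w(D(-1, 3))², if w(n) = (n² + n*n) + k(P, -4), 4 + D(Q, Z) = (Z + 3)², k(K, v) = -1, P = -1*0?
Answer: 4190209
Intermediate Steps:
P = 0
D(Q, Z) = -4 + (3 + Z)² (D(Q, Z) = -4 + (Z + 3)² = -4 + (3 + Z)²)
w(n) = -1 + 2*n² (w(n) = (n² + n*n) - 1 = (n² + n²) - 1 = 2*n² - 1 = -1 + 2*n²)
w(D(-1, 3))² = (-1 + 2*(-4 + (3 + 3)²)²)² = (-1 + 2*(-4 + 6²)²)² = (-1 + 2*(-4 + 36)²)² = (-1 + 2*32²)² = (-1 + 2*1024)² = (-1 + 2048)² = 2047² = 4190209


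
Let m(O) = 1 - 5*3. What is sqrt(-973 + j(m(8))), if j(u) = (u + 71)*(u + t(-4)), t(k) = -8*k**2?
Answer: I*sqrt(9067) ≈ 95.221*I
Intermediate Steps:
m(O) = -14 (m(O) = 1 - 15 = -14)
j(u) = (-128 + u)*(71 + u) (j(u) = (u + 71)*(u - 8*(-4)**2) = (71 + u)*(u - 8*16) = (71 + u)*(u - 128) = (71 + u)*(-128 + u) = (-128 + u)*(71 + u))
sqrt(-973 + j(m(8))) = sqrt(-973 + (-9088 + (-14)**2 - 57*(-14))) = sqrt(-973 + (-9088 + 196 + 798)) = sqrt(-973 - 8094) = sqrt(-9067) = I*sqrt(9067)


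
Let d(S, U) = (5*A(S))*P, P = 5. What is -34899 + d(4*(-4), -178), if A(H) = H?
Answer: -35299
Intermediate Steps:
d(S, U) = 25*S (d(S, U) = (5*S)*5 = 25*S)
-34899 + d(4*(-4), -178) = -34899 + 25*(4*(-4)) = -34899 + 25*(-16) = -34899 - 400 = -35299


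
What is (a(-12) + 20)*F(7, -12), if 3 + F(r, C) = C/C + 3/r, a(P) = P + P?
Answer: 44/7 ≈ 6.2857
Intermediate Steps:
a(P) = 2*P
F(r, C) = -2 + 3/r (F(r, C) = -3 + (C/C + 3/r) = -3 + (1 + 3/r) = -2 + 3/r)
(a(-12) + 20)*F(7, -12) = (2*(-12) + 20)*(-2 + 3/7) = (-24 + 20)*(-2 + 3*(1/7)) = -4*(-2 + 3/7) = -4*(-11/7) = 44/7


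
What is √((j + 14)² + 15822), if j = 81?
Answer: √24847 ≈ 157.63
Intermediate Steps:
√((j + 14)² + 15822) = √((81 + 14)² + 15822) = √(95² + 15822) = √(9025 + 15822) = √24847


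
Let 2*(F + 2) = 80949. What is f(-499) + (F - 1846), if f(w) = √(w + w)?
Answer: 77253/2 + I*√998 ≈ 38627.0 + 31.591*I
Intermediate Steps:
F = 80945/2 (F = -2 + (½)*80949 = -2 + 80949/2 = 80945/2 ≈ 40473.)
f(w) = √2*√w (f(w) = √(2*w) = √2*√w)
f(-499) + (F - 1846) = √2*√(-499) + (80945/2 - 1846) = √2*(I*√499) + 77253/2 = I*√998 + 77253/2 = 77253/2 + I*√998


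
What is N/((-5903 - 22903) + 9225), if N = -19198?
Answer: 19198/19581 ≈ 0.98044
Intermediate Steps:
N/((-5903 - 22903) + 9225) = -19198/((-5903 - 22903) + 9225) = -19198/(-28806 + 9225) = -19198/(-19581) = -19198*(-1/19581) = 19198/19581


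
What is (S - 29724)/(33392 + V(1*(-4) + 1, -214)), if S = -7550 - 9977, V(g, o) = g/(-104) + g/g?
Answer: -4914104/3472875 ≈ -1.4150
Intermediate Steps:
V(g, o) = 1 - g/104 (V(g, o) = g*(-1/104) + 1 = -g/104 + 1 = 1 - g/104)
S = -17527
(S - 29724)/(33392 + V(1*(-4) + 1, -214)) = (-17527 - 29724)/(33392 + (1 - (1*(-4) + 1)/104)) = -47251/(33392 + (1 - (-4 + 1)/104)) = -47251/(33392 + (1 - 1/104*(-3))) = -47251/(33392 + (1 + 3/104)) = -47251/(33392 + 107/104) = -47251/3472875/104 = -47251*104/3472875 = -4914104/3472875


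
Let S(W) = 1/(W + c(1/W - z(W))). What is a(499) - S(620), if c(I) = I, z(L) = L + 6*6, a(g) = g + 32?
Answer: 11852009/22319 ≈ 531.03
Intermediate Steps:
a(g) = 32 + g
z(L) = 36 + L (z(L) = L + 36 = 36 + L)
S(W) = 1/(-36 + 1/W) (S(W) = 1/(W + (1/W - (36 + W))) = 1/(W + (1/W + (-36 - W))) = 1/(W + (-36 + 1/W - W)) = 1/(-36 + 1/W))
a(499) - S(620) = (32 + 499) - (-1)*620/(-1 + 36*620) = 531 - (-1)*620/(-1 + 22320) = 531 - (-1)*620/22319 = 531 - 1*(-620/22319) = 531 + 620/22319 = 11852009/22319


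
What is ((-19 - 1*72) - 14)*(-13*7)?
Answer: 9555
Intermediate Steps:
((-19 - 1*72) - 14)*(-13*7) = ((-19 - 72) - 14)*(-91) = (-91 - 14)*(-91) = -105*(-91) = 9555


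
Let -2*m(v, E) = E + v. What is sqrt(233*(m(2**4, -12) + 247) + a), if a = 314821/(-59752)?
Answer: sqrt(50947962542862)/29876 ≈ 238.91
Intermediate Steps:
m(v, E) = -E/2 - v/2 (m(v, E) = -(E + v)/2 = -E/2 - v/2)
a = -314821/59752 (a = 314821*(-1/59752) = -314821/59752 ≈ -5.2688)
sqrt(233*(m(2**4, -12) + 247) + a) = sqrt(233*((-1/2*(-12) - 1/2*2**4) + 247) - 314821/59752) = sqrt(233*((6 - 1/2*16) + 247) - 314821/59752) = sqrt(233*((6 - 8) + 247) - 314821/59752) = sqrt(233*(-2 + 247) - 314821/59752) = sqrt(233*245 - 314821/59752) = sqrt(57085 - 314821/59752) = sqrt(3410628099/59752) = sqrt(50947962542862)/29876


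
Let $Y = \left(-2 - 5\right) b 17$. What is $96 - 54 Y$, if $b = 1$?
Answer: $6522$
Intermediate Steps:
$Y = -119$ ($Y = \left(-2 - 5\right) 1 \cdot 17 = \left(-7\right) 1 \cdot 17 = \left(-7\right) 17 = -119$)
$96 - 54 Y = 96 - -6426 = 96 + 6426 = 6522$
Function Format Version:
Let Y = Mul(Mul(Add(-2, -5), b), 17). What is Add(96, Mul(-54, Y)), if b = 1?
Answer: 6522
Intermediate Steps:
Y = -119 (Y = Mul(Mul(Add(-2, -5), 1), 17) = Mul(Mul(-7, 1), 17) = Mul(-7, 17) = -119)
Add(96, Mul(-54, Y)) = Add(96, Mul(-54, -119)) = Add(96, 6426) = 6522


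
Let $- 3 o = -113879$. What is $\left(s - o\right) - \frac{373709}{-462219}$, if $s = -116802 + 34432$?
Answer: $- \frac{55618284488}{462219} \approx -1.2033 \cdot 10^{5}$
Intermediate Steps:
$s = -82370$
$o = \frac{113879}{3}$ ($o = \left(- \frac{1}{3}\right) \left(-113879\right) = \frac{113879}{3} \approx 37960.0$)
$\left(s - o\right) - \frac{373709}{-462219} = \left(-82370 - \frac{113879}{3}\right) - \frac{373709}{-462219} = \left(-82370 - \frac{113879}{3}\right) - 373709 \left(- \frac{1}{462219}\right) = - \frac{360989}{3} - - \frac{373709}{462219} = - \frac{360989}{3} + \frac{373709}{462219} = - \frac{55618284488}{462219}$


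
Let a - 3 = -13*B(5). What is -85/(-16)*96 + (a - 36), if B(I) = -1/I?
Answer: 2398/5 ≈ 479.60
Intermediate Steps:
a = 28/5 (a = 3 - (-13)/5 = 3 - 13*(-1/5) = 3 + 13/5 = 28/5 ≈ 5.6000)
-85/(-16)*96 + (a - 36) = -85/(-16)*96 + (28/5 - 36) = -85*(-1/16)*96 - 152/5 = (85/16)*96 - 152/5 = 510 - 152/5 = 2398/5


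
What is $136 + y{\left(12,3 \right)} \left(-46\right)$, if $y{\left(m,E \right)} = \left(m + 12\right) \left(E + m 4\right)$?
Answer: $-56168$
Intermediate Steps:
$y{\left(m,E \right)} = \left(12 + m\right) \left(E + 4 m\right)$
$136 + y{\left(12,3 \right)} \left(-46\right) = 136 + \left(4 \cdot 12^{2} + 12 \cdot 3 + 48 \cdot 12 + 3 \cdot 12\right) \left(-46\right) = 136 + \left(4 \cdot 144 + 36 + 576 + 36\right) \left(-46\right) = 136 + \left(576 + 36 + 576 + 36\right) \left(-46\right) = 136 + 1224 \left(-46\right) = 136 - 56304 = -56168$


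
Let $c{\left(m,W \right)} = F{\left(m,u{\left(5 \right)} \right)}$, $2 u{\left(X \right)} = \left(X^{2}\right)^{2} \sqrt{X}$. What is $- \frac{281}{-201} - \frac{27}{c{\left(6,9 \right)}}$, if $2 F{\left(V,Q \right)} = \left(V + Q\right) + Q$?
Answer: $\frac{548883133}{392570889} - \frac{33750 \sqrt{5}}{1953089} \approx 1.3595$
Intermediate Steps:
$u{\left(X \right)} = \frac{X^{\frac{9}{2}}}{2}$ ($u{\left(X \right)} = \frac{\left(X^{2}\right)^{2} \sqrt{X}}{2} = \frac{X^{4} \sqrt{X}}{2} = \frac{X^{\frac{9}{2}}}{2}$)
$F{\left(V,Q \right)} = Q + \frac{V}{2}$ ($F{\left(V,Q \right)} = \frac{\left(V + Q\right) + Q}{2} = \frac{\left(Q + V\right) + Q}{2} = \frac{V + 2 Q}{2} = Q + \frac{V}{2}$)
$c{\left(m,W \right)} = \frac{m}{2} + \frac{625 \sqrt{5}}{2}$ ($c{\left(m,W \right)} = \frac{5^{\frac{9}{2}}}{2} + \frac{m}{2} = \frac{625 \sqrt{5}}{2} + \frac{m}{2} = \frac{m}{2} + \frac{625 \sqrt{5}}{2}$)
$- \frac{281}{-201} - \frac{27}{c{\left(6,9 \right)}} = - \frac{281}{-201} - \frac{27}{\frac{1}{2} \cdot 6 + \frac{625 \sqrt{5}}{2}} = \left(-281\right) \left(- \frac{1}{201}\right) - \frac{27}{3 + \frac{625 \sqrt{5}}{2}} = \frac{281}{201} - \frac{27}{3 + \frac{625 \sqrt{5}}{2}}$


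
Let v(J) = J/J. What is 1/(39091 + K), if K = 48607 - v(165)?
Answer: 1/87697 ≈ 1.1403e-5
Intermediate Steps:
v(J) = 1
K = 48606 (K = 48607 - 1*1 = 48607 - 1 = 48606)
1/(39091 + K) = 1/(39091 + 48606) = 1/87697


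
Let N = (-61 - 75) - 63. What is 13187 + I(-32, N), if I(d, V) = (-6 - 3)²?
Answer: 13268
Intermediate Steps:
N = -199 (N = -136 - 63 = -199)
I(d, V) = 81 (I(d, V) = (-9)² = 81)
13187 + I(-32, N) = 13187 + 81 = 13268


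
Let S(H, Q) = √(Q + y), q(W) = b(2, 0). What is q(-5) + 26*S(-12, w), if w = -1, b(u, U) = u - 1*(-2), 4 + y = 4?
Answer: 4 + 26*I ≈ 4.0 + 26.0*I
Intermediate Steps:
y = 0 (y = -4 + 4 = 0)
b(u, U) = 2 + u (b(u, U) = u + 2 = 2 + u)
q(W) = 4 (q(W) = 2 + 2 = 4)
S(H, Q) = √Q (S(H, Q) = √(Q + 0) = √Q)
q(-5) + 26*S(-12, w) = 4 + 26*√(-1) = 4 + 26*I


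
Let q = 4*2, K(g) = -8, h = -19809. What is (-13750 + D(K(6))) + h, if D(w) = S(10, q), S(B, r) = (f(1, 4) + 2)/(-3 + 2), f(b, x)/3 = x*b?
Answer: -33573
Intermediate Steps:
f(b, x) = 3*b*x (f(b, x) = 3*(x*b) = 3*(b*x) = 3*b*x)
q = 8
S(B, r) = -14 (S(B, r) = (3*1*4 + 2)/(-3 + 2) = (12 + 2)/(-1) = 14*(-1) = -14)
D(w) = -14
(-13750 + D(K(6))) + h = (-13750 - 14) - 19809 = -13764 - 19809 = -33573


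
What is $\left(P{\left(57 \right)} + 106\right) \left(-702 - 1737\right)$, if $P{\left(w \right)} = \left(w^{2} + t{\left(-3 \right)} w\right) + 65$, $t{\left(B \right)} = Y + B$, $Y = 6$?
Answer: $-8758449$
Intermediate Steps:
$t{\left(B \right)} = 6 + B$
$P{\left(w \right)} = 65 + w^{2} + 3 w$ ($P{\left(w \right)} = \left(w^{2} + \left(6 - 3\right) w\right) + 65 = \left(w^{2} + 3 w\right) + 65 = 65 + w^{2} + 3 w$)
$\left(P{\left(57 \right)} + 106\right) \left(-702 - 1737\right) = \left(\left(65 + 57^{2} + 3 \cdot 57\right) + 106\right) \left(-702 - 1737\right) = \left(\left(65 + 3249 + 171\right) + 106\right) \left(-2439\right) = \left(3485 + 106\right) \left(-2439\right) = 3591 \left(-2439\right) = -8758449$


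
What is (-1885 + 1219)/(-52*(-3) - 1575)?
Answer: 222/473 ≈ 0.46934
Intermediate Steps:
(-1885 + 1219)/(-52*(-3) - 1575) = -666/(156 - 1575) = -666/(-1419) = -666*(-1/1419) = 222/473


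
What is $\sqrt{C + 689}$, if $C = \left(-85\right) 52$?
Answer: $i \sqrt{3731} \approx 61.082 i$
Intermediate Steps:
$C = -4420$
$\sqrt{C + 689} = \sqrt{-4420 + 689} = \sqrt{-3731} = i \sqrt{3731}$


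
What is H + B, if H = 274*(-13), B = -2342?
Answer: -5904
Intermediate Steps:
H = -3562
H + B = -3562 - 2342 = -5904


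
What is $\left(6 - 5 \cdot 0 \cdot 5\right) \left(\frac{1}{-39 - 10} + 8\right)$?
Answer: $\frac{2346}{49} \approx 47.878$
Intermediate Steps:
$\left(6 - 5 \cdot 0 \cdot 5\right) \left(\frac{1}{-39 - 10} + 8\right) = \left(6 - 0\right) \left(\frac{1}{-49} + 8\right) = \left(6 + 0\right) \left(- \frac{1}{49} + 8\right) = 6 \cdot \frac{391}{49} = \frac{2346}{49}$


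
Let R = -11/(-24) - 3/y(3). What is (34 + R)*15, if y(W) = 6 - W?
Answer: 4015/8 ≈ 501.88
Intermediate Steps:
R = -13/24 (R = -11/(-24) - 3/(6 - 1*3) = -11*(-1/24) - 3/(6 - 3) = 11/24 - 3/3 = 11/24 - 3*⅓ = 11/24 - 1 = -13/24 ≈ -0.54167)
(34 + R)*15 = (34 - 13/24)*15 = (803/24)*15 = 4015/8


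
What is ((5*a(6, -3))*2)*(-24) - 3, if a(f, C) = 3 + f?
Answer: -2163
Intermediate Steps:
((5*a(6, -3))*2)*(-24) - 3 = ((5*(3 + 6))*2)*(-24) - 3 = ((5*9)*2)*(-24) - 3 = (45*2)*(-24) - 3 = 90*(-24) - 3 = -2160 - 3 = -2163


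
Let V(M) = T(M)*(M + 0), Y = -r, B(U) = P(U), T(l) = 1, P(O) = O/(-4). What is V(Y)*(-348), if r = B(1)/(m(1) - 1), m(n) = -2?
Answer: 29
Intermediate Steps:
P(O) = -O/4 (P(O) = O*(-¼) = -O/4)
B(U) = -U/4
r = 1/12 (r = (-¼*1)/(-2 - 1) = -¼/(-3) = -¼*(-⅓) = 1/12 ≈ 0.083333)
Y = -1/12 (Y = -1*1/12 = -1/12 ≈ -0.083333)
V(M) = M (V(M) = 1*(M + 0) = 1*M = M)
V(Y)*(-348) = -1/12*(-348) = 29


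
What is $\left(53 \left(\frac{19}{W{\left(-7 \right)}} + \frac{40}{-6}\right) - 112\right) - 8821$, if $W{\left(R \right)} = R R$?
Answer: $- \frac{1362070}{147} \approx -9265.8$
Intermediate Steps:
$W{\left(R \right)} = R^{2}$
$\left(53 \left(\frac{19}{W{\left(-7 \right)}} + \frac{40}{-6}\right) - 112\right) - 8821 = \left(53 \left(\frac{19}{\left(-7\right)^{2}} + \frac{40}{-6}\right) - 112\right) - 8821 = \left(53 \left(\frac{19}{49} + 40 \left(- \frac{1}{6}\right)\right) - 112\right) - 8821 = \left(53 \left(19 \cdot \frac{1}{49} - \frac{20}{3}\right) - 112\right) - 8821 = \left(53 \left(\frac{19}{49} - \frac{20}{3}\right) - 112\right) - 8821 = \left(53 \left(- \frac{923}{147}\right) - 112\right) - 8821 = \left(- \frac{48919}{147} - 112\right) - 8821 = - \frac{65383}{147} - 8821 = - \frac{1362070}{147}$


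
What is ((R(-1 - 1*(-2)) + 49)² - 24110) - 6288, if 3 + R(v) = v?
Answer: -28189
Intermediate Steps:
R(v) = -3 + v
((R(-1 - 1*(-2)) + 49)² - 24110) - 6288 = (((-3 + (-1 - 1*(-2))) + 49)² - 24110) - 6288 = (((-3 + (-1 + 2)) + 49)² - 24110) - 6288 = (((-3 + 1) + 49)² - 24110) - 6288 = ((-2 + 49)² - 24110) - 6288 = (47² - 24110) - 6288 = (2209 - 24110) - 6288 = -21901 - 6288 = -28189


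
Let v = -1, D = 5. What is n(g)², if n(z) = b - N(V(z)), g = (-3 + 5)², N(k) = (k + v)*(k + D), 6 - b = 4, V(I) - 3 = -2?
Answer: 4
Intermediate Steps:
V(I) = 1 (V(I) = 3 - 2 = 1)
b = 2 (b = 6 - 1*4 = 6 - 4 = 2)
N(k) = (-1 + k)*(5 + k) (N(k) = (k - 1)*(k + 5) = (-1 + k)*(5 + k))
g = 4 (g = 2² = 4)
n(z) = 2 (n(z) = 2 - (-5 + 1² + 4*1) = 2 - (-5 + 1 + 4) = 2 - 1*0 = 2 + 0 = 2)
n(g)² = 2² = 4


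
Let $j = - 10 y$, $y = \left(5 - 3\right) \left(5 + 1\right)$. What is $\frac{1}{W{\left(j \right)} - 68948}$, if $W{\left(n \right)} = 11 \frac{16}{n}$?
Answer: $- \frac{15}{1034242} \approx -1.4503 \cdot 10^{-5}$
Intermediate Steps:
$y = 12$ ($y = 2 \cdot 6 = 12$)
$j = -120$ ($j = \left(-10\right) 12 = -120$)
$W{\left(n \right)} = \frac{176}{n}$
$\frac{1}{W{\left(j \right)} - 68948} = \frac{1}{\frac{176}{-120} - 68948} = \frac{1}{176 \left(- \frac{1}{120}\right) - 68948} = \frac{1}{- \frac{22}{15} - 68948} = \frac{1}{- \frac{1034242}{15}} = - \frac{15}{1034242}$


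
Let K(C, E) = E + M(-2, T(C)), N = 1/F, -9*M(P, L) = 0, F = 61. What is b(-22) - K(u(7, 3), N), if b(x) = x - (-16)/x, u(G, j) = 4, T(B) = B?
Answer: -15261/671 ≈ -22.744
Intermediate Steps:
M(P, L) = 0 (M(P, L) = -1/9*0 = 0)
N = 1/61 ≈ 0.016393
b(x) = x + 16/x
K(C, E) = E (K(C, E) = E + 0 = E)
b(-22) - K(u(7, 3), N) = (-22 + 16/(-22)) - 1*1/61 = (-22 + 16*(-1/22)) - 1/61 = (-22 - 8/11) - 1/61 = -250/11 - 1/61 = -15261/671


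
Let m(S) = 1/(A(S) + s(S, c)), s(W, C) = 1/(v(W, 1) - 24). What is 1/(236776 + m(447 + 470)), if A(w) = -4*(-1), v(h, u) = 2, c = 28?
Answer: 87/20599534 ≈ 4.2234e-6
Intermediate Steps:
A(w) = 4
s(W, C) = -1/22 (s(W, C) = 1/(2 - 24) = 1/(-22) = -1/22)
m(S) = 22/87 (m(S) = 1/(4 - 1/22) = 1/(87/22) = 22/87)
1/(236776 + m(447 + 470)) = 1/(236776 + 22/87) = 1/(20599534/87) = 87/20599534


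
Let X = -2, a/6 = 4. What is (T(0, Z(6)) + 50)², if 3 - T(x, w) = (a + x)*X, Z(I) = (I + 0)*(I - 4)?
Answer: 10201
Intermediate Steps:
a = 24 (a = 6*4 = 24)
Z(I) = I*(-4 + I)
T(x, w) = 51 + 2*x (T(x, w) = 3 - (24 + x)*(-2) = 3 - (-48 - 2*x) = 3 + (48 + 2*x) = 51 + 2*x)
(T(0, Z(6)) + 50)² = ((51 + 2*0) + 50)² = ((51 + 0) + 50)² = (51 + 50)² = 101² = 10201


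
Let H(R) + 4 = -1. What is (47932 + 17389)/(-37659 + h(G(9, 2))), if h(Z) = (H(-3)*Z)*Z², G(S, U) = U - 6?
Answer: -65321/37339 ≈ -1.7494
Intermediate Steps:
H(R) = -5 (H(R) = -4 - 1 = -5)
G(S, U) = -6 + U
h(Z) = -5*Z³ (h(Z) = (-5*Z)*Z² = -5*Z³)
(47932 + 17389)/(-37659 + h(G(9, 2))) = (47932 + 17389)/(-37659 - 5*(-6 + 2)³) = 65321/(-37659 - 5*(-4)³) = 65321/(-37659 - 5*(-64)) = 65321/(-37659 + 320) = 65321/(-37339) = 65321*(-1/37339) = -65321/37339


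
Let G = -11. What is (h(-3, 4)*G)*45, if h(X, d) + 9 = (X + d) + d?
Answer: 1980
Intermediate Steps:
h(X, d) = -9 + X + 2*d (h(X, d) = -9 + ((X + d) + d) = -9 + (X + 2*d) = -9 + X + 2*d)
(h(-3, 4)*G)*45 = ((-9 - 3 + 2*4)*(-11))*45 = ((-9 - 3 + 8)*(-11))*45 = -4*(-11)*45 = 44*45 = 1980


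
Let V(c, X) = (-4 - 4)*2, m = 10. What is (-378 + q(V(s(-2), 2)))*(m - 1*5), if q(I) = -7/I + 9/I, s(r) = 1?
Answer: -15125/8 ≈ -1890.6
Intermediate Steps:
V(c, X) = -16 (V(c, X) = -8*2 = -16)
q(I) = 2/I
(-378 + q(V(s(-2), 2)))*(m - 1*5) = (-378 + 2/(-16))*(10 - 1*5) = (-378 + 2*(-1/16))*(10 - 5) = (-378 - 1/8)*5 = -3025/8*5 = -15125/8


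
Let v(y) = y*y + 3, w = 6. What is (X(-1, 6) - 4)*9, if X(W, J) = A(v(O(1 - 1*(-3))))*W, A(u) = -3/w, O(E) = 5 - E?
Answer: -63/2 ≈ -31.500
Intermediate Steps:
v(y) = 3 + y² (v(y) = y² + 3 = 3 + y²)
A(u) = -½ (A(u) = -3/6 = -3*⅙ = -½)
X(W, J) = -W/2
(X(-1, 6) - 4)*9 = (-½*(-1) - 4)*9 = (½ - 4)*9 = -7/2*9 = -63/2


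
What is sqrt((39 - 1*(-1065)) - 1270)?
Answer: I*sqrt(166) ≈ 12.884*I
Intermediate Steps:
sqrt((39 - 1*(-1065)) - 1270) = sqrt((39 + 1065) - 1270) = sqrt(1104 - 1270) = sqrt(-166) = I*sqrt(166)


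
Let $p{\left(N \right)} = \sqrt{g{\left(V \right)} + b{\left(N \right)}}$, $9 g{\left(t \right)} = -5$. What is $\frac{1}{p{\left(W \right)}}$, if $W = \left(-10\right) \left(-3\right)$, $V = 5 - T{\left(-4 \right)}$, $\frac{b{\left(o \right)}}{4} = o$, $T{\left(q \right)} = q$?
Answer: $\frac{3 \sqrt{43}}{215} \approx 0.091499$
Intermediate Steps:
$b{\left(o \right)} = 4 o$
$V = 9$ ($V = 5 - -4 = 5 + 4 = 9$)
$g{\left(t \right)} = - \frac{5}{9}$ ($g{\left(t \right)} = \frac{1}{9} \left(-5\right) = - \frac{5}{9}$)
$W = 30$
$p{\left(N \right)} = \sqrt{- \frac{5}{9} + 4 N}$
$\frac{1}{p{\left(W \right)}} = \frac{1}{\frac{1}{3} \sqrt{-5 + 36 \cdot 30}} = \frac{1}{\frac{1}{3} \sqrt{-5 + 1080}} = \frac{1}{\frac{1}{3} \sqrt{1075}} = \frac{1}{\frac{1}{3} \cdot 5 \sqrt{43}} = \frac{1}{\frac{5}{3} \sqrt{43}} = \frac{3 \sqrt{43}}{215}$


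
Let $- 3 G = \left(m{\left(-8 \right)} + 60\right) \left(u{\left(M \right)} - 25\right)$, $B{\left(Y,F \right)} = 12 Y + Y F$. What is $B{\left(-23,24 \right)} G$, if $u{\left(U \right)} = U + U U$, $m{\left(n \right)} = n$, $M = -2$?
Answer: $-330096$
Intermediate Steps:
$u{\left(U \right)} = U + U^{2}$
$B{\left(Y,F \right)} = 12 Y + F Y$
$G = \frac{1196}{3}$ ($G = - \frac{\left(-8 + 60\right) \left(- 2 \left(1 - 2\right) - 25\right)}{3} = - \frac{52 \left(\left(-2\right) \left(-1\right) - 25\right)}{3} = - \frac{52 \left(2 - 25\right)}{3} = - \frac{52 \left(-23\right)}{3} = \left(- \frac{1}{3}\right) \left(-1196\right) = \frac{1196}{3} \approx 398.67$)
$B{\left(-23,24 \right)} G = - 23 \left(12 + 24\right) \frac{1196}{3} = \left(-23\right) 36 \cdot \frac{1196}{3} = \left(-828\right) \frac{1196}{3} = -330096$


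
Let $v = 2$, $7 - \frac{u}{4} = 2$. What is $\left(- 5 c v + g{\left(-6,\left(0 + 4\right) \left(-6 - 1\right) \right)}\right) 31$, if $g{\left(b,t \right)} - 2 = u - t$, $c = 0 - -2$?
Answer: $930$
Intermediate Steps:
$u = 20$ ($u = 28 - 8 = 20$)
$c = 2$ ($c = 0 + 2 = 2$)
$g{\left(b,t \right)} = 22 - t$ ($g{\left(b,t \right)} = 2 - \left(-20 + t\right) = 22 - t$)
$\left(- 5 c v + g{\left(-6,\left(0 + 4\right) \left(-6 - 1\right) \right)}\right) 31 = \left(\left(-5\right) 2 \cdot 2 - \left(-22 + \left(0 + 4\right) \left(-6 - 1\right)\right)\right) 31 = \left(\left(-10\right) 2 - \left(-22 + 4 \left(-7\right)\right)\right) 31 = \left(-20 + \left(22 - -28\right)\right) 31 = \left(-20 + \left(22 + 28\right)\right) 31 = \left(-20 + 50\right) 31 = 30 \cdot 31 = 930$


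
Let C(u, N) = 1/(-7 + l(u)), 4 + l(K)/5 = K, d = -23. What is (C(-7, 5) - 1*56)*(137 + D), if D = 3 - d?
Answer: -566099/62 ≈ -9130.6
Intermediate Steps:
l(K) = -20 + 5*K
C(u, N) = 1/(-27 + 5*u) (C(u, N) = 1/(-7 + (-20 + 5*u)) = 1/(-27 + 5*u))
D = 26 (D = 3 - 1*(-23) = 3 + 23 = 26)
(C(-7, 5) - 1*56)*(137 + D) = (1/(-27 + 5*(-7)) - 1*56)*(137 + 26) = (1/(-27 - 35) - 56)*163 = (1/(-62) - 56)*163 = (-1/62 - 56)*163 = -3473/62*163 = -566099/62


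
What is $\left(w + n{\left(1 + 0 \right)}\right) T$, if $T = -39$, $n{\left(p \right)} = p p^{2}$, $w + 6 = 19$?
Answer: $-546$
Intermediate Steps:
$w = 13$ ($w = -6 + 19 = 13$)
$n{\left(p \right)} = p^{3}$
$\left(w + n{\left(1 + 0 \right)}\right) T = \left(13 + \left(1 + 0\right)^{3}\right) \left(-39\right) = \left(13 + 1^{3}\right) \left(-39\right) = \left(13 + 1\right) \left(-39\right) = 14 \left(-39\right) = -546$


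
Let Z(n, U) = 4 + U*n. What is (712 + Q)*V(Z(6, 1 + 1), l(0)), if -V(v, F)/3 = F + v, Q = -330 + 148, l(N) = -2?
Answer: -22260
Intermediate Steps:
Q = -182
V(v, F) = -3*F - 3*v (V(v, F) = -3*(F + v) = -3*F - 3*v)
(712 + Q)*V(Z(6, 1 + 1), l(0)) = (712 - 182)*(-3*(-2) - 3*(4 + (1 + 1)*6)) = 530*(6 - 3*(4 + 2*6)) = 530*(6 - 3*(4 + 12)) = 530*(6 - 3*16) = 530*(6 - 48) = 530*(-42) = -22260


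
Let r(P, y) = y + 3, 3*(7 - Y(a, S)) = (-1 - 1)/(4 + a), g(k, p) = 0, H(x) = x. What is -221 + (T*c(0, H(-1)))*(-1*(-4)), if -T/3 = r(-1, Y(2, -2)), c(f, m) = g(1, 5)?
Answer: -221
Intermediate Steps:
Y(a, S) = 7 + 2/(3*(4 + a)) (Y(a, S) = 7 - (-1 - 1)/(3*(4 + a)) = 7 - (-2)/(3*(4 + a)) = 7 + 2/(3*(4 + a)))
c(f, m) = 0
r(P, y) = 3 + y
T = -91/3 (T = -3*(3 + (86 + 21*2)/(3*(4 + 2))) = -3*(3 + (1/3)*(86 + 42)/6) = -3*(3 + (1/3)*(1/6)*128) = -3*(3 + 64/9) = -3*91/9 = -91/3 ≈ -30.333)
-221 + (T*c(0, H(-1)))*(-1*(-4)) = -221 + (-91/3*0)*(-1*(-4)) = -221 + 0*4 = -221 + 0 = -221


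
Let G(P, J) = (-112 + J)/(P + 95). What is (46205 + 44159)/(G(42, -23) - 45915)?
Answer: -6189934/3145245 ≈ -1.9680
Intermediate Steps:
G(P, J) = (-112 + J)/(95 + P)
(46205 + 44159)/(G(42, -23) - 45915) = (46205 + 44159)/((-112 - 23)/(95 + 42) - 45915) = 90364/(-135/137 - 45915) = 90364/(-6290490/137) = 90364*(-137/6290490) = -6189934/3145245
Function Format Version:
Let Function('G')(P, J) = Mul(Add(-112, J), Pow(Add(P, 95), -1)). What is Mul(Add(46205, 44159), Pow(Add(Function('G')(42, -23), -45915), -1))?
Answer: Rational(-6189934, 3145245) ≈ -1.9680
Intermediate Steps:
Function('G')(P, J) = Mul(Pow(Add(95, P), -1), Add(-112, J)) (Function('G')(P, J) = Mul(Add(-112, J), Pow(Add(95, P), -1)) = Mul(Pow(Add(95, P), -1), Add(-112, J)))
Mul(Add(46205, 44159), Pow(Add(Function('G')(42, -23), -45915), -1)) = Mul(Add(46205, 44159), Pow(Add(Mul(Pow(Add(95, 42), -1), Add(-112, -23)), -45915), -1)) = Mul(90364, Pow(Add(Mul(Pow(137, -1), -135), -45915), -1)) = Mul(90364, Pow(Add(Mul(Rational(1, 137), -135), -45915), -1)) = Mul(90364, Pow(Add(Rational(-135, 137), -45915), -1)) = Mul(90364, Pow(Rational(-6290490, 137), -1)) = Mul(90364, Rational(-137, 6290490)) = Rational(-6189934, 3145245)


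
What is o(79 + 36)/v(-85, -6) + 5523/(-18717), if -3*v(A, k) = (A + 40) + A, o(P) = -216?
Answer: -2141101/405535 ≈ -5.2797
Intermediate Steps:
v(A, k) = -40/3 - 2*A/3 (v(A, k) = -((A + 40) + A)/3 = -((40 + A) + A)/3 = -(40 + 2*A)/3 = -40/3 - 2*A/3)
o(79 + 36)/v(-85, -6) + 5523/(-18717) = -216/(-40/3 - ⅔*(-85)) + 5523/(-18717) = -216/(-40/3 + 170/3) + 5523*(-1/18717) = -216/130/3 - 1841/6239 = -216*3/130 - 1841/6239 = -324/65 - 1841/6239 = -2141101/405535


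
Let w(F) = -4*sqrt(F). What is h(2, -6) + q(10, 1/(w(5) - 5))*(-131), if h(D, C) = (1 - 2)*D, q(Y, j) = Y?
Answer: -1312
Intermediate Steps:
h(D, C) = -D
h(2, -6) + q(10, 1/(w(5) - 5))*(-131) = -1*2 + 10*(-131) = -2 - 1310 = -1312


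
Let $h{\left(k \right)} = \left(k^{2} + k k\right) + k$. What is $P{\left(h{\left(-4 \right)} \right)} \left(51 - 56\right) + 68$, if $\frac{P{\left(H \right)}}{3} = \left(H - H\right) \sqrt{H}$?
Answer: $68$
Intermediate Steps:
$h{\left(k \right)} = k + 2 k^{2}$ ($h{\left(k \right)} = \left(k^{2} + k^{2}\right) + k = 2 k^{2} + k = k + 2 k^{2}$)
$P{\left(H \right)} = 0$ ($P{\left(H \right)} = 3 \left(H - H\right) \sqrt{H} = 3 \cdot 0 \sqrt{H} = 3 \cdot 0 = 0$)
$P{\left(h{\left(-4 \right)} \right)} \left(51 - 56\right) + 68 = 0 \left(51 - 56\right) + 68 = 0 \left(-5\right) + 68 = 0 + 68 = 68$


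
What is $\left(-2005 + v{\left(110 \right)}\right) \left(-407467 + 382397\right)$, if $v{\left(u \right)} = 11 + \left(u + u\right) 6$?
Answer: $16897180$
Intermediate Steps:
$v{\left(u \right)} = 11 + 12 u$ ($v{\left(u \right)} = 11 + 2 u 6 = 11 + 12 u$)
$\left(-2005 + v{\left(110 \right)}\right) \left(-407467 + 382397\right) = \left(-2005 + \left(11 + 12 \cdot 110\right)\right) \left(-407467 + 382397\right) = \left(-2005 + \left(11 + 1320\right)\right) \left(-25070\right) = \left(-2005 + 1331\right) \left(-25070\right) = \left(-674\right) \left(-25070\right) = 16897180$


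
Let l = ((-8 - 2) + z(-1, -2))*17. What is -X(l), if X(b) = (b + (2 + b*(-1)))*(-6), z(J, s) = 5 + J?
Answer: 12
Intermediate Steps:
l = -102 (l = ((-8 - 2) + (5 - 1))*17 = (-10 + 4)*17 = -6*17 = -102)
X(b) = -12 (X(b) = (b + (2 - b))*(-6) = 2*(-6) = -12)
-X(l) = -1*(-12) = 12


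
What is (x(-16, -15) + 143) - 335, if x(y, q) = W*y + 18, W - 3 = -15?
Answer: 18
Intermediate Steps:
W = -12 (W = 3 - 15 = -12)
x(y, q) = 18 - 12*y (x(y, q) = -12*y + 18 = 18 - 12*y)
(x(-16, -15) + 143) - 335 = ((18 - 12*(-16)) + 143) - 335 = ((18 + 192) + 143) - 335 = (210 + 143) - 335 = 353 - 335 = 18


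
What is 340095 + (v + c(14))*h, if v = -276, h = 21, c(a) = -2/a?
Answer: 334296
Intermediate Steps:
340095 + (v + c(14))*h = 340095 + (-276 - 2/14)*21 = 340095 + (-276 - 2*1/14)*21 = 340095 + (-276 - ⅐)*21 = 340095 - 1933/7*21 = 340095 - 5799 = 334296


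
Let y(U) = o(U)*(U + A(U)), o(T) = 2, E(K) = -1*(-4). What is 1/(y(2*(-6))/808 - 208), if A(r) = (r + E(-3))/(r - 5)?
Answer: -1717/357185 ≈ -0.0048070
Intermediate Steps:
E(K) = 4
A(r) = (4 + r)/(-5 + r) (A(r) = (r + 4)/(r - 5) = (4 + r)/(-5 + r))
y(U) = 2*U + 2*(4 + U)/(-5 + U) (y(U) = 2*(U + (4 + U)/(-5 + U)) = 2*U + 2*(4 + U)/(-5 + U))
1/(y(2*(-6))/808 - 208) = 1/((2*(4 + (2*(-6))**2 - 8*(-6))/(-5 + 2*(-6)))/808 - 208) = 1/((2*(4 + (-12)**2 - 4*(-12))/(-5 - 12))*(1/808) - 208) = 1/((2*(4 + 144 + 48)/(-17))*(1/808) - 208) = 1/((2*(-1/17)*196)*(1/808) - 208) = 1/(-392/17*1/808 - 208) = 1/(-49/1717 - 208) = 1/(-357185/1717) = -1717/357185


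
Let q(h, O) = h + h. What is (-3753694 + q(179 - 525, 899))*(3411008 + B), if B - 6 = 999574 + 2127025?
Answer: -24544722720618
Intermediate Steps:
B = 3126605 (B = 6 + (999574 + 2127025) = 6 + 3126599 = 3126605)
q(h, O) = 2*h
(-3753694 + q(179 - 525, 899))*(3411008 + B) = (-3753694 + 2*(179 - 525))*(3411008 + 3126605) = (-3753694 + 2*(-346))*6537613 = (-3753694 - 692)*6537613 = -3754386*6537613 = -24544722720618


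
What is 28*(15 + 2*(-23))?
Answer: -868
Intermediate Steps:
28*(15 + 2*(-23)) = 28*(15 - 46) = 28*(-31) = -868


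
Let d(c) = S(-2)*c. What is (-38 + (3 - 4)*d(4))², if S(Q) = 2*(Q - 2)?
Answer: 36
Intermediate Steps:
S(Q) = -4 + 2*Q (S(Q) = 2*(-2 + Q) = -4 + 2*Q)
d(c) = -8*c (d(c) = (-4 + 2*(-2))*c = (-4 - 4)*c = -8*c)
(-38 + (3 - 4)*d(4))² = (-38 + (3 - 4)*(-8*4))² = (-38 - 1*(-32))² = (-38 + 32)² = (-6)² = 36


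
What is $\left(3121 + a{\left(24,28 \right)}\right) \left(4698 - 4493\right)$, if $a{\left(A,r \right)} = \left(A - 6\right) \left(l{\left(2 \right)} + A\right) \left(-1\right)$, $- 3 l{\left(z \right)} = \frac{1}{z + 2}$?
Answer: $\frac{1103105}{2} \approx 5.5155 \cdot 10^{5}$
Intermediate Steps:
$l{\left(z \right)} = - \frac{1}{3 \left(2 + z\right)}$ ($l{\left(z \right)} = - \frac{1}{3 \left(z + 2\right)} = - \frac{1}{3 \left(2 + z\right)}$)
$a{\left(A,r \right)} = - \left(-6 + A\right) \left(- \frac{1}{12} + A\right)$ ($a{\left(A,r \right)} = \left(A - 6\right) \left(- \frac{1}{6 + 3 \cdot 2} + A\right) \left(-1\right) = \left(-6 + A\right) \left(- \frac{1}{6 + 6} + A\right) \left(-1\right) = \left(-6 + A\right) \left(- \frac{1}{12} + A\right) \left(-1\right) = - \left(-6 + A\right) \left(- \frac{1}{12} + A\right)$)
$\left(3121 + a{\left(24,28 \right)}\right) \left(4698 - 4493\right) = \left(3121 - \frac{861}{2}\right) \left(4698 - 4493\right) = \left(3121 - \frac{861}{2}\right) 205 = \frac{5381}{2} \cdot 205 = \frac{1103105}{2}$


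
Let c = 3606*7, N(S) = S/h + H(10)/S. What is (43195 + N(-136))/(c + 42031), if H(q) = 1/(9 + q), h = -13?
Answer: 1451357851/2259834616 ≈ 0.64224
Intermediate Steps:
N(S) = -S/13 + 1/(19*S) (N(S) = S/(-13) + 1/((9 + 10)*S) = S*(-1/13) + 1/(19*S) = -S/13 + 1/(19*S))
c = 25242
(43195 + N(-136))/(c + 42031) = (43195 + (-1/13*(-136) + (1/19)/(-136)))/(25242 + 42031) = (43195 + (136/13 + (1/19)*(-1/136)))/67273 = (43195 + (136/13 - 1/2584))*(1/67273) = (43195 + 351411/33592)*(1/67273) = (1451357851/33592)*(1/67273) = 1451357851/2259834616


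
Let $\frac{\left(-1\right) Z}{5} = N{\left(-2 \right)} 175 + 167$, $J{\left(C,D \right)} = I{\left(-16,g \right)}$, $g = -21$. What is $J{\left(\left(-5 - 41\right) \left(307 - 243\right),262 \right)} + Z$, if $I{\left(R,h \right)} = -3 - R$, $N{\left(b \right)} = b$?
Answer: $928$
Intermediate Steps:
$J{\left(C,D \right)} = 13$ ($J{\left(C,D \right)} = -3 - -16 = -3 + 16 = 13$)
$Z = 915$ ($Z = - 5 \left(\left(-2\right) 175 + 167\right) = - 5 \left(-350 + 167\right) = \left(-5\right) \left(-183\right) = 915$)
$J{\left(\left(-5 - 41\right) \left(307 - 243\right),262 \right)} + Z = 13 + 915 = 928$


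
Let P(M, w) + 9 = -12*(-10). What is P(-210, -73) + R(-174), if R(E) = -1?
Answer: 110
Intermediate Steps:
P(M, w) = 111 (P(M, w) = -9 - 12*(-10) = -9 + 120 = 111)
P(-210, -73) + R(-174) = 111 - 1 = 110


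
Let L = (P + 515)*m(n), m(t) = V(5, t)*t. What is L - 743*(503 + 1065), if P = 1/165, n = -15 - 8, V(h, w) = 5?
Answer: -40400240/33 ≈ -1.2243e+6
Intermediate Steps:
n = -23
m(t) = 5*t
P = 1/165 ≈ 0.0060606
L = -1954448/33 (L = (1/165 + 515)*(5*(-23)) = (84976/165)*(-115) = -1954448/33 ≈ -59226.)
L - 743*(503 + 1065) = -1954448/33 - 743*(503 + 1065) = -1954448/33 - 743*1568 = -1954448/33 - 1165024 = -40400240/33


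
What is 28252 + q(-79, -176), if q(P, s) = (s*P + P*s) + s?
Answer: 55884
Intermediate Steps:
q(P, s) = s + 2*P*s (q(P, s) = (P*s + P*s) + s = 2*P*s + s = s + 2*P*s)
28252 + q(-79, -176) = 28252 - 176*(1 + 2*(-79)) = 28252 - 176*(1 - 158) = 28252 - 176*(-157) = 28252 + 27632 = 55884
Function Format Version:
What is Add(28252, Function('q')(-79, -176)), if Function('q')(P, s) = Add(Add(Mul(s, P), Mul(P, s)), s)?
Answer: 55884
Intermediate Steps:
Function('q')(P, s) = Add(s, Mul(2, P, s)) (Function('q')(P, s) = Add(Add(Mul(P, s), Mul(P, s)), s) = Add(Mul(2, P, s), s) = Add(s, Mul(2, P, s)))
Add(28252, Function('q')(-79, -176)) = Add(28252, Mul(-176, Add(1, Mul(2, -79)))) = Add(28252, Mul(-176, Add(1, -158))) = Add(28252, Mul(-176, -157)) = Add(28252, 27632) = 55884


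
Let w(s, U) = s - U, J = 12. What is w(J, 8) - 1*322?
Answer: -318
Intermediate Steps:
w(J, 8) - 1*322 = (12 - 1*8) - 1*322 = (12 - 8) - 322 = 4 - 322 = -318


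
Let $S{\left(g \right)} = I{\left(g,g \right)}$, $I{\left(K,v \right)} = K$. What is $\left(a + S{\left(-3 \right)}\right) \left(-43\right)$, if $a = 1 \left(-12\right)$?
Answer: $645$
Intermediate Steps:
$S{\left(g \right)} = g$
$a = -12$
$\left(a + S{\left(-3 \right)}\right) \left(-43\right) = \left(-12 - 3\right) \left(-43\right) = \left(-15\right) \left(-43\right) = 645$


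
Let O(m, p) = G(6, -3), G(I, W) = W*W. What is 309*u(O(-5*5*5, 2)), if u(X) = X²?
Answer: 25029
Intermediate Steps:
G(I, W) = W²
O(m, p) = 9 (O(m, p) = (-3)² = 9)
309*u(O(-5*5*5, 2)) = 309*9² = 309*81 = 25029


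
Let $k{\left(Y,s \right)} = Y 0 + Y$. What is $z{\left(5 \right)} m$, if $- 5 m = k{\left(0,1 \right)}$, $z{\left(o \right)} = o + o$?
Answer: $0$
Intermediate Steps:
$z{\left(o \right)} = 2 o$
$k{\left(Y,s \right)} = Y$ ($k{\left(Y,s \right)} = 0 + Y = Y$)
$m = 0$ ($m = \left(- \frac{1}{5}\right) 0 = 0$)
$z{\left(5 \right)} m = 2 \cdot 5 \cdot 0 = 10 \cdot 0 = 0$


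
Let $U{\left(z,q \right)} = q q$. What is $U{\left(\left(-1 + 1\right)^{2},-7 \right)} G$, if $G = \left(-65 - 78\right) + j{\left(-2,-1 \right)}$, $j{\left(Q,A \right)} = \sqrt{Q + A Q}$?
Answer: $-7007$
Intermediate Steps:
$U{\left(z,q \right)} = q^{2}$
$G = -143$ ($G = \left(-65 - 78\right) + \sqrt{- 2 \left(1 - 1\right)} = -143 + \sqrt{\left(-2\right) 0} = -143 + \sqrt{0} = -143 + 0 = -143$)
$U{\left(\left(-1 + 1\right)^{2},-7 \right)} G = \left(-7\right)^{2} \left(-143\right) = 49 \left(-143\right) = -7007$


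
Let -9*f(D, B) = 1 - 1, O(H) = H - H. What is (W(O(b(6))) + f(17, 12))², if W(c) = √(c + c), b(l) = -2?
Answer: 0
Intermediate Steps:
O(H) = 0
W(c) = √2*√c (W(c) = √(2*c) = √2*√c)
f(D, B) = 0 (f(D, B) = -(1 - 1)/9 = -⅑*0 = 0)
(W(O(b(6))) + f(17, 12))² = (√2*√0 + 0)² = (√2*0 + 0)² = (0 + 0)² = 0² = 0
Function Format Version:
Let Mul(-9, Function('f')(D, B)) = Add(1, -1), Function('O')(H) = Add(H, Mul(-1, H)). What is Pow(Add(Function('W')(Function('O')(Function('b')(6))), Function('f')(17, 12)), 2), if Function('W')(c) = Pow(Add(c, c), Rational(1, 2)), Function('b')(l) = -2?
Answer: 0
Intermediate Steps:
Function('O')(H) = 0
Function('W')(c) = Mul(Pow(2, Rational(1, 2)), Pow(c, Rational(1, 2))) (Function('W')(c) = Pow(Mul(2, c), Rational(1, 2)) = Mul(Pow(2, Rational(1, 2)), Pow(c, Rational(1, 2))))
Function('f')(D, B) = 0 (Function('f')(D, B) = Mul(Rational(-1, 9), Add(1, -1)) = Mul(Rational(-1, 9), 0) = 0)
Pow(Add(Function('W')(Function('O')(Function('b')(6))), Function('f')(17, 12)), 2) = Pow(Add(Mul(Pow(2, Rational(1, 2)), Pow(0, Rational(1, 2))), 0), 2) = Pow(Add(Mul(Pow(2, Rational(1, 2)), 0), 0), 2) = Pow(Add(0, 0), 2) = Pow(0, 2) = 0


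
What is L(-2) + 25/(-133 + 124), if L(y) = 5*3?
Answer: 110/9 ≈ 12.222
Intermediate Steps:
L(y) = 15
L(-2) + 25/(-133 + 124) = 15 + 25/(-133 + 124) = 15 + 25/(-9) = 15 + 25*(-1/9) = 15 - 25/9 = 110/9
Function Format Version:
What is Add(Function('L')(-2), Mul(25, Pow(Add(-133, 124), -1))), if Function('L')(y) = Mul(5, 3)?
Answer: Rational(110, 9) ≈ 12.222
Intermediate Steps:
Function('L')(y) = 15
Add(Function('L')(-2), Mul(25, Pow(Add(-133, 124), -1))) = Add(15, Mul(25, Pow(Add(-133, 124), -1))) = Add(15, Mul(25, Pow(-9, -1))) = Add(15, Mul(25, Rational(-1, 9))) = Add(15, Rational(-25, 9)) = Rational(110, 9)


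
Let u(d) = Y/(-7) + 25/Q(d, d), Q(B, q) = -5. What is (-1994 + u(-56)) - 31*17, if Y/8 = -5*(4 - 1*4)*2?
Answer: -2526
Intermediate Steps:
Y = 0 (Y = 8*(-5*(4 - 1*4)*2) = 8*(-5*(4 - 4)*2) = 8*(-5*0*2) = 8*(0*2) = 8*0 = 0)
u(d) = -5 (u(d) = 0/(-7) + 25/(-5) = 0*(-⅐) + 25*(-⅕) = 0 - 5 = -5)
(-1994 + u(-56)) - 31*17 = (-1994 - 5) - 31*17 = -1999 - 527 = -2526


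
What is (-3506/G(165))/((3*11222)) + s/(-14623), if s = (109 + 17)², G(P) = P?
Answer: -6302907277/5802082605 ≈ -1.0863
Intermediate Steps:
s = 15876 (s = 126² = 15876)
(-3506/G(165))/((3*11222)) + s/(-14623) = (-3506/165)/((3*11222)) + 15876/(-14623) = -3506*1/165/33666 + 15876*(-1/14623) = -3506/165*1/33666 - 2268/2089 = -1753/2777445 - 2268/2089 = -6302907277/5802082605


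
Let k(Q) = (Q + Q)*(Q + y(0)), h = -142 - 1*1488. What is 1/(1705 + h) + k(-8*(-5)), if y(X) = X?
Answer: 240001/75 ≈ 3200.0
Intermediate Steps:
h = -1630 (h = -142 - 1488 = -1630)
k(Q) = 2*Q² (k(Q) = (Q + Q)*(Q + 0) = (2*Q)*Q = 2*Q²)
1/(1705 + h) + k(-8*(-5)) = 1/(1705 - 1630) + 2*(-8*(-5))² = 1/75 + 2*40² = 1/75 + 2*1600 = 1/75 + 3200 = 240001/75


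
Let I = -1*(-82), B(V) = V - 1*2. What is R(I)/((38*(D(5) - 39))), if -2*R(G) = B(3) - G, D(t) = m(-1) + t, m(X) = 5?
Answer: -81/2204 ≈ -0.036751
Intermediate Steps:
B(V) = -2 + V (B(V) = V - 2 = -2 + V)
D(t) = 5 + t
I = 82
R(G) = -½ + G/2 (R(G) = -((-2 + 3) - G)/2 = -(1 - G)/2 = -½ + G/2)
R(I)/((38*(D(5) - 39))) = (-½ + (½)*82)/((38*((5 + 5) - 39))) = (-½ + 41)/((38*(10 - 39))) = 81/(2*((38*(-29)))) = (81/2)/(-1102) = (81/2)*(-1/1102) = -81/2204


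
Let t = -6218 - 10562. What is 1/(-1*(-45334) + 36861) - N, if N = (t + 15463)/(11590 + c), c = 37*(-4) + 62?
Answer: 108262319/945571280 ≈ 0.11449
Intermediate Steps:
c = -86 (c = -148 + 62 = -86)
t = -16780
N = -1317/11504 (N = (-16780 + 15463)/(11590 - 86) = -1317/11504 ≈ -0.11448)
1/(-1*(-45334) + 36861) - N = 1/(-1*(-45334) + 36861) - 1*(-1317/11504) = 1/(45334 + 36861) + 1317/11504 = 1/82195 + 1317/11504 = 108262319/945571280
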